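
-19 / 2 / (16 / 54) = -513 / 16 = -32.06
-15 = -15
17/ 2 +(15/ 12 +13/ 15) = 637/ 60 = 10.62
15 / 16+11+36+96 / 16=863 / 16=53.94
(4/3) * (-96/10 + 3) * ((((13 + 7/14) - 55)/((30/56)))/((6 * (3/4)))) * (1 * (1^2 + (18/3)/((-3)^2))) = 252.48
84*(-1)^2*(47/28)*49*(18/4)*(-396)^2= 4875487848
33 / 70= 0.47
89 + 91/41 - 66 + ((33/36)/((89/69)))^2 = 133669393/5196176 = 25.72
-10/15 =-2/3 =-0.67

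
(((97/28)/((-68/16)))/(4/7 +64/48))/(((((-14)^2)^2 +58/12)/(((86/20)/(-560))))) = 37539/438919600000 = 0.00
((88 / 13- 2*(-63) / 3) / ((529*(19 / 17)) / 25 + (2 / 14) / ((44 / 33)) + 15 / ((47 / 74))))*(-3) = -1063788600 / 344448533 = -3.09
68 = 68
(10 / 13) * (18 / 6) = 30 / 13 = 2.31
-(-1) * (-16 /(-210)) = 8 /105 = 0.08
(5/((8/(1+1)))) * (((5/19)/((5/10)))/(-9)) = -25/342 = -0.07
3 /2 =1.50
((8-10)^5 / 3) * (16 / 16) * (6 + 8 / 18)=-1856 / 27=-68.74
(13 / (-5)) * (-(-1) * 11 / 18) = -143 / 90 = -1.59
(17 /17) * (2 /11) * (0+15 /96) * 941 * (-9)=-42345 /176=-240.60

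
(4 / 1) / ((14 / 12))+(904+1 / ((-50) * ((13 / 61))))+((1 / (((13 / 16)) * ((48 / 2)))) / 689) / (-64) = 136533551681 / 150477600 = 907.33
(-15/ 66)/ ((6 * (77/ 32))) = -40/ 2541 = -0.02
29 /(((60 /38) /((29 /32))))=15979 /960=16.64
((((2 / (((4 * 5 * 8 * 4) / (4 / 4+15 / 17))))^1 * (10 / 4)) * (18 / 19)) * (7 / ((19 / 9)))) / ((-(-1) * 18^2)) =7 / 49096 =0.00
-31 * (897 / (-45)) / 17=9269 / 255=36.35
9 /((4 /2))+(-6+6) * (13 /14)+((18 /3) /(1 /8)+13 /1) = 131 /2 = 65.50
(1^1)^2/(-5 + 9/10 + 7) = 10/29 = 0.34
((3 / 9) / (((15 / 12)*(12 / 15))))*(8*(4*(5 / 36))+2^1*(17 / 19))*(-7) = -7462 / 513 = -14.55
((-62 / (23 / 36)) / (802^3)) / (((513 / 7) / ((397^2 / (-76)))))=34201153 / 6424648942836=0.00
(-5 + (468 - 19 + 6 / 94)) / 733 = 20871 / 34451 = 0.61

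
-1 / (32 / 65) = -65 / 32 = -2.03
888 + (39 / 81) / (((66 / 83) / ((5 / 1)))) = 1587811 / 1782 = 891.03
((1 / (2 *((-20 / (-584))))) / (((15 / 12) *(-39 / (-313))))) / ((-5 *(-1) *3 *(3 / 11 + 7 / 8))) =8042848 / 1477125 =5.44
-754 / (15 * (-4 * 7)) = 377 / 210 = 1.80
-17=-17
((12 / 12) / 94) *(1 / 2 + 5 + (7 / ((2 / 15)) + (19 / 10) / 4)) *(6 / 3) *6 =7017 / 940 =7.46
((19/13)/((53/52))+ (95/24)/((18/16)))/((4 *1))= 7087/5724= 1.24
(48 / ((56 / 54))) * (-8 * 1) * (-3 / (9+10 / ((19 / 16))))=63.77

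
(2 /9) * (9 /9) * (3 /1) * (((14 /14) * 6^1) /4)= 1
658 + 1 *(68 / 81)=53366 / 81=658.84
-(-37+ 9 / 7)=250 / 7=35.71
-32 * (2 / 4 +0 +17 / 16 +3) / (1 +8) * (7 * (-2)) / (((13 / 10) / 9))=20440 / 13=1572.31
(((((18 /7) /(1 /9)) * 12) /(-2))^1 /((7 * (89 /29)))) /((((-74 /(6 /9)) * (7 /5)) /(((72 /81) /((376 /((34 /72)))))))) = 2465 /53086453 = 0.00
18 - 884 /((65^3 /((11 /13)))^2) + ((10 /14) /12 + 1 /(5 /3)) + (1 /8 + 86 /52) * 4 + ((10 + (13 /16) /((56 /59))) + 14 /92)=2229610639013121503 /60615067422000000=36.78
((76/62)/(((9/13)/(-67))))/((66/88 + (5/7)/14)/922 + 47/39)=-77755675088/790461591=-98.37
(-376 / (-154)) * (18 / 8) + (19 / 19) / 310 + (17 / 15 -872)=-61969141 / 71610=-865.37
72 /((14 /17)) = 612 /7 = 87.43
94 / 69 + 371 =25693 / 69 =372.36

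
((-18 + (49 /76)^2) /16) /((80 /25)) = -507835 /1478656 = -0.34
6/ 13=0.46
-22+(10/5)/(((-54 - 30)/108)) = -172/7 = -24.57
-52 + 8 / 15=-772 / 15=-51.47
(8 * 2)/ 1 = 16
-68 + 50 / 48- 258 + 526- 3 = 4753 / 24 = 198.04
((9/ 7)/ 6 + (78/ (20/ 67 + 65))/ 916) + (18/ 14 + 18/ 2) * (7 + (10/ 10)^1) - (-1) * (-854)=-772945256/ 1001875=-771.50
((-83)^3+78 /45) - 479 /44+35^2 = -376576961 /660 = -570571.15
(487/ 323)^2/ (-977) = -237169/ 101929433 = -0.00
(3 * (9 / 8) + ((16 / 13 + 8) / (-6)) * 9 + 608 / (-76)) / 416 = -1921 / 43264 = -0.04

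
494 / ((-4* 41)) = -247 / 82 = -3.01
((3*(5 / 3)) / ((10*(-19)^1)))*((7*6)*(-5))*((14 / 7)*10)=2100 / 19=110.53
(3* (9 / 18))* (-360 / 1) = -540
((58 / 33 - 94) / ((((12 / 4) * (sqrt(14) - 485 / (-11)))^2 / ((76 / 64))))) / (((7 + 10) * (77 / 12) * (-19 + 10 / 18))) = 0.00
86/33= 2.61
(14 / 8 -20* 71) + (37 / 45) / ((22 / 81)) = -311349 / 220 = -1415.22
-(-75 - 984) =1059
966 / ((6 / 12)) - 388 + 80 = 1624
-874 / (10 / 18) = -7866 / 5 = -1573.20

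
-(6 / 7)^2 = -36 / 49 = -0.73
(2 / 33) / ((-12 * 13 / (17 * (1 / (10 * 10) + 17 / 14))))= -14569 / 1801800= -0.01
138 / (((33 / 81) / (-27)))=-100602 / 11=-9145.64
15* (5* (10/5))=150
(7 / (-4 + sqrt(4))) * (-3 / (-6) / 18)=-7 / 72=-0.10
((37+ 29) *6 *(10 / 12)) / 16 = 165 / 8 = 20.62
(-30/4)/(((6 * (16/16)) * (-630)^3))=1/200037600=0.00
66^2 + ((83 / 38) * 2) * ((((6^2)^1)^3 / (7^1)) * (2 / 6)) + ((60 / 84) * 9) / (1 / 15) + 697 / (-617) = 1161711512 / 82061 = 14156.68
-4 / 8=-0.50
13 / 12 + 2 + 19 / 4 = 47 / 6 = 7.83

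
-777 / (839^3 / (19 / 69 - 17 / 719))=-0.00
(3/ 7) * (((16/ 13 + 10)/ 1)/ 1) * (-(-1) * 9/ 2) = 1971/ 91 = 21.66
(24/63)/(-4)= -2/21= -0.10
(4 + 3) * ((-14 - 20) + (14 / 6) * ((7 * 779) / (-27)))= -286475 / 81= -3536.73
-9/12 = -3/4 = -0.75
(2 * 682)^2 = 1860496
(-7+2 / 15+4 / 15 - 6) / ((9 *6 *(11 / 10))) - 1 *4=-139 / 33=-4.21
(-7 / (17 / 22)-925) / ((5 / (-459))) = 428733 / 5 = 85746.60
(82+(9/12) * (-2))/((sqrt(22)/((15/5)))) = 51.49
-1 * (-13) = 13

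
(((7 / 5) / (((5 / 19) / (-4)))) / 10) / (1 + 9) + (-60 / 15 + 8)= 2367 / 625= 3.79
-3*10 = -30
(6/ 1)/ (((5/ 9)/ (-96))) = -1036.80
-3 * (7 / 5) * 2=-42 / 5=-8.40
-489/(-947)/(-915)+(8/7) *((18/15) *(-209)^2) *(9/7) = 77021.19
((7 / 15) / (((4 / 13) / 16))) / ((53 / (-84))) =-10192 / 265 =-38.46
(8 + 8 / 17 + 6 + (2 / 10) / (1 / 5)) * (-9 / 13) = -2367 / 221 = -10.71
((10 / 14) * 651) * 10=4650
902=902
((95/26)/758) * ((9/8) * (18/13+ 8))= 52155/1024816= 0.05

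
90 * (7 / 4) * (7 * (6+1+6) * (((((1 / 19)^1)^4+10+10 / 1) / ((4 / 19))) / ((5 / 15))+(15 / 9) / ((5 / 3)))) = 224925626835 / 54872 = 4099096.57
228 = 228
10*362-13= 3607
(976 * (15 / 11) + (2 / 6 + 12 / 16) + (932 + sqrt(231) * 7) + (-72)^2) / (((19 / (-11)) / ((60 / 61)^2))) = -294940500 / 70699- 277200 * sqrt(231) / 70699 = -4231.37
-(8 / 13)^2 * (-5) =320 / 169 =1.89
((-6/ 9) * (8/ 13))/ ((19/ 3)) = -16/ 247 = -0.06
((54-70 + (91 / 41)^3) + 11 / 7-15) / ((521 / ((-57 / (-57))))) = -8922729 / 251354887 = -0.04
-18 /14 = -9 /7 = -1.29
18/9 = 2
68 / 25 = 2.72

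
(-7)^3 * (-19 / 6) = 6517 / 6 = 1086.17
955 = 955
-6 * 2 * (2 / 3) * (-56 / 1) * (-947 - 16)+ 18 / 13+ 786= -5598276 / 13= -430636.62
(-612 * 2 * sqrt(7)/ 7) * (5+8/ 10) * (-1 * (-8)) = -283968 * sqrt(7)/ 35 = -21465.96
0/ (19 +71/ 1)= 0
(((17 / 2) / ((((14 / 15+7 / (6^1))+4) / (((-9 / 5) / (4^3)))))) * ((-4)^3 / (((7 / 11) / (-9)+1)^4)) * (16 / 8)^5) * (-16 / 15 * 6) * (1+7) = -470307806496 / 85351505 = -5510.25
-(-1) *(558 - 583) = -25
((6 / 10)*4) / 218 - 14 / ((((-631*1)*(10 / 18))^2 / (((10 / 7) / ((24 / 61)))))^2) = 0.01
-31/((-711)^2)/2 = -31/1011042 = -0.00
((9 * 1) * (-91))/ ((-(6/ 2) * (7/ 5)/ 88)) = 17160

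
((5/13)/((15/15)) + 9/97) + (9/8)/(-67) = 311323/675896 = 0.46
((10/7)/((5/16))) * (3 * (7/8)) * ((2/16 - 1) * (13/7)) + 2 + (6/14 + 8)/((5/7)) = -57/10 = -5.70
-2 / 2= -1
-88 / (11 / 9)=-72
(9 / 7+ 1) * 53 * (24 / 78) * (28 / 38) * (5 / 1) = 33920 / 247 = 137.33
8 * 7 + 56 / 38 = 1092 / 19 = 57.47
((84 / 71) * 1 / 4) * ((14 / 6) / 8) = 49 / 568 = 0.09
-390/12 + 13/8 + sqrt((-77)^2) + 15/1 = 489/8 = 61.12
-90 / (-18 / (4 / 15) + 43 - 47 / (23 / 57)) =0.64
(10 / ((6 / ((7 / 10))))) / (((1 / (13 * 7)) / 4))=1274 / 3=424.67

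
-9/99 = -1/11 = -0.09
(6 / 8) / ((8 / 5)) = 15 / 32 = 0.47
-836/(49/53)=-44308/49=-904.24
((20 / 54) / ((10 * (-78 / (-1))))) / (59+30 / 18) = 1 / 127764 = 0.00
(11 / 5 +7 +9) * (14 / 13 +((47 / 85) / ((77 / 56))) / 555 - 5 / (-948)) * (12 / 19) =16159585281 / 1298177375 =12.45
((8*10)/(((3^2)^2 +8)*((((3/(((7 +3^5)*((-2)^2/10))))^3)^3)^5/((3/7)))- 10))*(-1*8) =640000000000000000000000000000000000000000000000000000000000000000000000000000000000000000000/9999999999999999999999999999999999999999999999999999999999999999999386487727939610201915137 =64.00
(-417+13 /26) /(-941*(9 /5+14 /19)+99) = 79135 /434752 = 0.18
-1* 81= -81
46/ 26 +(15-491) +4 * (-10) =-6685/ 13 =-514.23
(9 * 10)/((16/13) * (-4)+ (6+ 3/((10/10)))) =1170/53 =22.08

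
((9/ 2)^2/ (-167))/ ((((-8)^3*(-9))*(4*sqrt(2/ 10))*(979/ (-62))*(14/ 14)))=279*sqrt(5)/ 669667328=0.00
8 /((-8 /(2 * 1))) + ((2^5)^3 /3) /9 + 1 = 32741 /27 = 1212.63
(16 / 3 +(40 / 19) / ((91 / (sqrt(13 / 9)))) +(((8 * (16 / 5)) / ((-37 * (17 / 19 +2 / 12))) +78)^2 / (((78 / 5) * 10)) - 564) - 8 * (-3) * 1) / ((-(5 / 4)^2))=155187556491824 / 488561019375 - 128 * sqrt(13) / 25935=317.62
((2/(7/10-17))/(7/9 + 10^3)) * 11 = -1980/1468141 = -0.00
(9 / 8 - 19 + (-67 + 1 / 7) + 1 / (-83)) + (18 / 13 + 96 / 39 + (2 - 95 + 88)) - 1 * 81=-166.90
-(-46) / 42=23 / 21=1.10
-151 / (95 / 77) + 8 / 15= -34729 / 285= -121.86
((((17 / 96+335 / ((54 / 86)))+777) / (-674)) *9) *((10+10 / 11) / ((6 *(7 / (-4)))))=5662205 / 311388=18.18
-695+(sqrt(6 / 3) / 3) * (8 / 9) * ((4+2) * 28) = -695+448 * sqrt(2) / 9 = -624.60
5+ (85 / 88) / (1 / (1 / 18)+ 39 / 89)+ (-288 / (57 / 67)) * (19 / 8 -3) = 594382655 / 2743752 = 216.63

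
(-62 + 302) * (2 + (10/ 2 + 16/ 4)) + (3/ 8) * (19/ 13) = 274617/ 104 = 2640.55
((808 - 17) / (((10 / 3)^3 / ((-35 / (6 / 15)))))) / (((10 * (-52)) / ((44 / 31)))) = 1644489 / 322400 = 5.10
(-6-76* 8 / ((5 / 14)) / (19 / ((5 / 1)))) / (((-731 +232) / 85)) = 38590 / 499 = 77.33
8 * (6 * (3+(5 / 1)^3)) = 6144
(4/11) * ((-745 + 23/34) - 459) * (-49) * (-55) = -20047370/17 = -1179257.06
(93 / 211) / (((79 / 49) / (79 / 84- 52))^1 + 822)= 930713 / 1735683046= 0.00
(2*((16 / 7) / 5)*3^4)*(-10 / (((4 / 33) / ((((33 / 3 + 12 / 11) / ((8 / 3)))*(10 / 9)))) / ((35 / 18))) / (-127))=59850 / 127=471.26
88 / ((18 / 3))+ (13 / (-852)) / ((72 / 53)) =899023 / 61344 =14.66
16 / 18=8 / 9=0.89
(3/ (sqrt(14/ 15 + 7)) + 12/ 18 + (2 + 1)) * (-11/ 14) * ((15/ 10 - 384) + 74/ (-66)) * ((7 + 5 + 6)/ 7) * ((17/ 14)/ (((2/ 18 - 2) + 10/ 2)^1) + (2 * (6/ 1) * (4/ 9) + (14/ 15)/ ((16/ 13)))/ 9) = 6007837 * sqrt(1785)/ 288120 + 1123465519/ 370440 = 3913.76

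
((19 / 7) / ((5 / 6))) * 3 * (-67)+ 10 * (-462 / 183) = -1451654 / 2135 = -679.93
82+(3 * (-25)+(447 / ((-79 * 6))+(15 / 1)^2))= 231.06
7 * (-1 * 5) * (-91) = 3185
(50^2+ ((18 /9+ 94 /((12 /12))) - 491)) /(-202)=-2105 /202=-10.42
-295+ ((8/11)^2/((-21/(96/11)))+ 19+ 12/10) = -12811798/46585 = -275.02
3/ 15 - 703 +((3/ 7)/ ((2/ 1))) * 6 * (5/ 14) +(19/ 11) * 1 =-3776307/ 5390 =-700.61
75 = 75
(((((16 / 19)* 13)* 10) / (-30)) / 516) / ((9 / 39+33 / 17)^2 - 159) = 0.00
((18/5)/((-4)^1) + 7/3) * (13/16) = 559/480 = 1.16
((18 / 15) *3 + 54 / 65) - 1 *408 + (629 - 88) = 8933 / 65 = 137.43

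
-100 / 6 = -50 / 3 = -16.67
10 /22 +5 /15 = 26 /33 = 0.79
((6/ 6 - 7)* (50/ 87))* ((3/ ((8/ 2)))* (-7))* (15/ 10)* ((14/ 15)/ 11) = 735/ 319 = 2.30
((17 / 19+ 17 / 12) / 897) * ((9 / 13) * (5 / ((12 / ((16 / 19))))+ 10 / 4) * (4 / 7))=13175 / 4533438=0.00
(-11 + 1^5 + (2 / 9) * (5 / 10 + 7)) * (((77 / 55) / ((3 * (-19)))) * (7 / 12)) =0.12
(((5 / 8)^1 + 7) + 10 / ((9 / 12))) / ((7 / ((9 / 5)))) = 1509 / 280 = 5.39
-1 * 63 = -63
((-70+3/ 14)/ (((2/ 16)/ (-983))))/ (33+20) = 3841564/ 371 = 10354.62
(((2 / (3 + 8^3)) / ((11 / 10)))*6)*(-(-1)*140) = 3360 / 1133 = 2.97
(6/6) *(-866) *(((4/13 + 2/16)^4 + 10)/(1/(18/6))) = -1524972981315/58492928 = -26071.07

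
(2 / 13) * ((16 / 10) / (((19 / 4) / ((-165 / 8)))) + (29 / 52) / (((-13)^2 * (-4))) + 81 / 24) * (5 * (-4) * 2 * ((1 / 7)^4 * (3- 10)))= -11932465 / 186132037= -0.06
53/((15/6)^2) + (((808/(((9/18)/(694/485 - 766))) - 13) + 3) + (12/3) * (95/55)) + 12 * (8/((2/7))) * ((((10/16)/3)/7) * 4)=-32956915326/26675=-1235498.23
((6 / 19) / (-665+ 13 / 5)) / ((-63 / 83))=415 / 660744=0.00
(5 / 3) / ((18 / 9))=0.83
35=35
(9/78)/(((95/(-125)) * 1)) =-75/494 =-0.15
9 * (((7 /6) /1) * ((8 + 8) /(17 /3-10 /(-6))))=252 /11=22.91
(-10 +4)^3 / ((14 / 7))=-108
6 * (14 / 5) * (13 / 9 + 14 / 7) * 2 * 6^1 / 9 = 3472 / 45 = 77.16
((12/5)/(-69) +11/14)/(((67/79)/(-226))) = -200.11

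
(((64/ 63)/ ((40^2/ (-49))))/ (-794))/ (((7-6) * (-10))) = -7/ 1786500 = -0.00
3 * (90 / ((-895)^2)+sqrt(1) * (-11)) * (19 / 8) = -100447509 / 1281640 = -78.37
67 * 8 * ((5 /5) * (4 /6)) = 1072 /3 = 357.33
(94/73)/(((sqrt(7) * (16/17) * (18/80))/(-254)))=-1014730 * sqrt(7)/4599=-583.76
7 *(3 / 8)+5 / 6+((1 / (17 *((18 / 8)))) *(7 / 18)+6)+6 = 170401 / 11016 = 15.47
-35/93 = -0.38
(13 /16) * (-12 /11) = -39 /44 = -0.89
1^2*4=4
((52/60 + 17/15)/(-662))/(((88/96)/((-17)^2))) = -3468/3641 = -0.95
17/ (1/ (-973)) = -16541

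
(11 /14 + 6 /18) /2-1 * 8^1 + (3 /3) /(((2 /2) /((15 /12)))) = -130 /21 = -6.19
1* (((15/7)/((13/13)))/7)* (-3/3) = -15/49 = -0.31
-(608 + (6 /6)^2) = -609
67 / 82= 0.82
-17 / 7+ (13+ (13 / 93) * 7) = 7519 / 651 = 11.55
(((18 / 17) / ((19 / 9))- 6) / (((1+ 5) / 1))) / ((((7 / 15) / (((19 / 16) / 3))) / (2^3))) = -6.22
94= 94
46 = 46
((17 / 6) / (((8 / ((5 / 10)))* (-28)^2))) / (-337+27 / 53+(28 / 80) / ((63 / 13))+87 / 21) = -13515 / 19881663872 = -0.00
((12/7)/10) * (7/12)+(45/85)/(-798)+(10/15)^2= 55327/101745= 0.54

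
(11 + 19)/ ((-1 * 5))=-6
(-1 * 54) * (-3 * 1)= 162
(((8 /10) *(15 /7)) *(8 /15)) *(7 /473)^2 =224 /1118645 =0.00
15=15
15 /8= 1.88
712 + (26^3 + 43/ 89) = 1627675/ 89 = 18288.48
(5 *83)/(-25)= -83/5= -16.60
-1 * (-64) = 64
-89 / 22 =-4.05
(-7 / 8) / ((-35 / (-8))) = -1 / 5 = -0.20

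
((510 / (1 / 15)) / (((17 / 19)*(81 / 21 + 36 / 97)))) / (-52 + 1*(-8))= -64505 / 1914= -33.70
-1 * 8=-8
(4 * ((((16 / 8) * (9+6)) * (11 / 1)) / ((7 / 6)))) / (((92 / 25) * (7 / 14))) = 99000 / 161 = 614.91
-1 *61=-61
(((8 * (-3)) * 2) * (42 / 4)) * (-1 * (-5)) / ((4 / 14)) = -8820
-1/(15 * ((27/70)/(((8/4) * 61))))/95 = -1708/7695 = -0.22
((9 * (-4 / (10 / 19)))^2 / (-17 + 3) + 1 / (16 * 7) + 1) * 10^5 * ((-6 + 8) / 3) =-466443500 / 21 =-22211595.24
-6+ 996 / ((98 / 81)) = 817.22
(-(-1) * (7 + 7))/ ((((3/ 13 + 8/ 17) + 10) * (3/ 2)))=6188/ 7095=0.87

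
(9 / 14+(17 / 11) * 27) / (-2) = -6525 / 308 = -21.19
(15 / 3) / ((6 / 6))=5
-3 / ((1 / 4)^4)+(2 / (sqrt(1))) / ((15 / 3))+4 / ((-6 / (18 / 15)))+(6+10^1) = -3762 / 5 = -752.40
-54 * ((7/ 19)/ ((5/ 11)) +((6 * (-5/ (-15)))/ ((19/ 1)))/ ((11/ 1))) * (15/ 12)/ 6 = -9.23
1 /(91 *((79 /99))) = 99 /7189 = 0.01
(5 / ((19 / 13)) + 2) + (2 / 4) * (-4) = 65 / 19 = 3.42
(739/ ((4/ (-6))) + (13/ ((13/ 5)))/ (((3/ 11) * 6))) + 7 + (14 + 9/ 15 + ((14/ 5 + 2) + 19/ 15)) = -9700/ 9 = -1077.78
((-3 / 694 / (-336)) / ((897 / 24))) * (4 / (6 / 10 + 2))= 5 / 9441523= 0.00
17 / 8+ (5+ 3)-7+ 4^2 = 153 / 8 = 19.12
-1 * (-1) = 1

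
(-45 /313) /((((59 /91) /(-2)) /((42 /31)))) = 343980 /572477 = 0.60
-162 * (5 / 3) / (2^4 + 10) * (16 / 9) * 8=-1920 / 13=-147.69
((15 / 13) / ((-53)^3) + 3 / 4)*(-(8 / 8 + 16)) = -98704431 / 7741604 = -12.75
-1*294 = -294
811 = 811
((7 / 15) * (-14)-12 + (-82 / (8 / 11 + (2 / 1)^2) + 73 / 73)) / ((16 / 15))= -13603 / 416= -32.70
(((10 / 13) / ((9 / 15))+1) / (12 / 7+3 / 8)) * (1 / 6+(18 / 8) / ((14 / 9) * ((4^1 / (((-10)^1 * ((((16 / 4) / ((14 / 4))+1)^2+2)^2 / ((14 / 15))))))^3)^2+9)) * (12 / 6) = 17817942669102252283854226607544545946436581308 / 19575426741360425869689215334711015812450593893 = 0.91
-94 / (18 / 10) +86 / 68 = -15593 / 306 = -50.96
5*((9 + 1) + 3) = 65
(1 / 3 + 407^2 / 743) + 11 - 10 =499919 / 2229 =224.28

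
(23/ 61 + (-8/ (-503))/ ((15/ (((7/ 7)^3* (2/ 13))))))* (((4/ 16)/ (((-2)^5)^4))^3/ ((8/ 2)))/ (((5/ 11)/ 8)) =24826241/ 1103702824406578835855769600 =0.00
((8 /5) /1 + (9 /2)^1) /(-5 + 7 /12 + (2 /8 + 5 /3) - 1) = -61 /35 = -1.74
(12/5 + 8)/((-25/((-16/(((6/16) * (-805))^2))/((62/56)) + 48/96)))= -671326058/3228553125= -0.21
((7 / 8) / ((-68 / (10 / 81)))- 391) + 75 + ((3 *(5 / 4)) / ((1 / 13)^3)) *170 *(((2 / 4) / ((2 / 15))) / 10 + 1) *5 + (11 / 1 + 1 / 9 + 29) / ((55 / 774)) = 5834192730881 / 605880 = 9629287.53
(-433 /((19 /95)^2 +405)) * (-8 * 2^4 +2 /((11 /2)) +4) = 7361000 /55693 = 132.17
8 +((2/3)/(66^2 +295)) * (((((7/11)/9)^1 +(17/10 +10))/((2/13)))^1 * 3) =36987409/4604490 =8.03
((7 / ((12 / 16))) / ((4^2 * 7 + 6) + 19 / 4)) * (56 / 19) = 0.22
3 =3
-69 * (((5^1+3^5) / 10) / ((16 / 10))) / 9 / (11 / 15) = -3565 / 22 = -162.05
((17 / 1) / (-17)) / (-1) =1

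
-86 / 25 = -3.44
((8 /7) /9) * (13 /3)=104 /189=0.55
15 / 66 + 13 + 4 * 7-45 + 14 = 225 / 22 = 10.23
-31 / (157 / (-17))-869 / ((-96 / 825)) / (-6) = -37417891 / 30144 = -1241.30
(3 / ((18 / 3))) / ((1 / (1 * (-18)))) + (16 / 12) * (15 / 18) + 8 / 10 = -319 / 45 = -7.09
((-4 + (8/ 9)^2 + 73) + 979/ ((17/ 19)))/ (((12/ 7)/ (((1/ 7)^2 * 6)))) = 801391/ 9639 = 83.14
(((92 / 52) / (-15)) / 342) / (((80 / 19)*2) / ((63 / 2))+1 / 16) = -1288 / 1231815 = -0.00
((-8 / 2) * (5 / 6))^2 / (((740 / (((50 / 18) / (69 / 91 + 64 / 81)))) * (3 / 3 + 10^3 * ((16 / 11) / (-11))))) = -1376375 / 6705399999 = -0.00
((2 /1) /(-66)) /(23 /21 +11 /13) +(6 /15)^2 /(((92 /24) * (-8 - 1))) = -40723 /2011350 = -0.02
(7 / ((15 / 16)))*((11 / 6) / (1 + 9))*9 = 308 / 25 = 12.32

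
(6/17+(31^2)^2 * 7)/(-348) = -18576.57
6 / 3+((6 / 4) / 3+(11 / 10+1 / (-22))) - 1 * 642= -70229 / 110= -638.45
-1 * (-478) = 478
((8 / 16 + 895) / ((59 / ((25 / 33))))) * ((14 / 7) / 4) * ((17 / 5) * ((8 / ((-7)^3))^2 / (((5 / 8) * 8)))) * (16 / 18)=0.00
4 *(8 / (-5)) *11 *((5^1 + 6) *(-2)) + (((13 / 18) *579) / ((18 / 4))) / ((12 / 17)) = 2722321 / 1620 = 1680.45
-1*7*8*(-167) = 9352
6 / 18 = 1 / 3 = 0.33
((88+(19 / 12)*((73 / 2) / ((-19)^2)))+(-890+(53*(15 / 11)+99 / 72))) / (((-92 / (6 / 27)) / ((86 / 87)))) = 39265579 / 22583286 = 1.74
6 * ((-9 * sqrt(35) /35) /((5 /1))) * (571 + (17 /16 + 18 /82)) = -1448037 * sqrt(35) /8200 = -1044.72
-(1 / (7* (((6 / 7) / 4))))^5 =-32 / 243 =-0.13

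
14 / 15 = 0.93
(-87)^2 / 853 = 7569 / 853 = 8.87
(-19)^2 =361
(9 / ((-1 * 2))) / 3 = -3 / 2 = -1.50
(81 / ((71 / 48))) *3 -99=4635 / 71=65.28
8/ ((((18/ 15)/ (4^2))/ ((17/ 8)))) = 680/ 3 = 226.67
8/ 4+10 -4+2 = 10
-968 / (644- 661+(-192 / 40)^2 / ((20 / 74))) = -121000 / 8531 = -14.18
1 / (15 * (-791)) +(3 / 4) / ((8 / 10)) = 0.94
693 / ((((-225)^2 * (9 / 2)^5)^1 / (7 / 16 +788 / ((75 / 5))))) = 1957802 / 4982259375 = 0.00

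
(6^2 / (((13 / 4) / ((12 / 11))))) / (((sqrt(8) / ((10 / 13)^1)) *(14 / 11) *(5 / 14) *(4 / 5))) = 1080 *sqrt(2) / 169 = 9.04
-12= -12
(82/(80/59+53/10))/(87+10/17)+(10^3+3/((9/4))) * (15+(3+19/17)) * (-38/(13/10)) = -1090655497180/1949101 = -559568.49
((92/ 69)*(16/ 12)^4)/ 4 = 256/ 243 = 1.05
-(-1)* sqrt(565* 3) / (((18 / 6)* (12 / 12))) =13.72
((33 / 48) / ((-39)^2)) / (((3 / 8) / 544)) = 2992 / 4563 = 0.66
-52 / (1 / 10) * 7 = -3640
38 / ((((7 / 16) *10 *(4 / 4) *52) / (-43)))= -3268 / 455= -7.18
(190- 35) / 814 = 155 / 814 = 0.19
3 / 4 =0.75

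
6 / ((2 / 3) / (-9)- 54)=-0.11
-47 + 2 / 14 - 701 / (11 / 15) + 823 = -13842 / 77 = -179.77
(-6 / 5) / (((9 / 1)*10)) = -1 / 75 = -0.01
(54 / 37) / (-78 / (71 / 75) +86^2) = 1917 / 9606421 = 0.00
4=4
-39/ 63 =-13/ 21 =-0.62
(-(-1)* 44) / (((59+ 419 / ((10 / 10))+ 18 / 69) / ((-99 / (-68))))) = 2277 / 17000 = 0.13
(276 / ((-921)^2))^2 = 8464 / 79945866009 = 0.00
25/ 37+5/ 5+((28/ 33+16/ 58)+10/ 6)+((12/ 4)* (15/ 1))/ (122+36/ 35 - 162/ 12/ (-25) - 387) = 14024910611/ 3264745209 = 4.30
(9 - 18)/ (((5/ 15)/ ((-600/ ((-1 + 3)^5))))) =2025/ 4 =506.25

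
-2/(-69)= 2/69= 0.03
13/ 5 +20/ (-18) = 67/ 45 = 1.49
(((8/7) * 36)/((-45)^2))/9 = 32/14175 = 0.00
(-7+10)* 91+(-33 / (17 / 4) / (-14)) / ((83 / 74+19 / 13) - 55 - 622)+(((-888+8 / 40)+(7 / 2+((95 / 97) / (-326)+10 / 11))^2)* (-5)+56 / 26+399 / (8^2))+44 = 3022902088627288942877379 / 647674142170319328064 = 4667.32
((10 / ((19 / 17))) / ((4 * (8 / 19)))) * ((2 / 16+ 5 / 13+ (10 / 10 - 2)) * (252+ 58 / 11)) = -6134025 / 9152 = -670.24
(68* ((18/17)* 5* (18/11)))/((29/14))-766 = -153634/319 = -481.61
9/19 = 0.47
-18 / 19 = -0.95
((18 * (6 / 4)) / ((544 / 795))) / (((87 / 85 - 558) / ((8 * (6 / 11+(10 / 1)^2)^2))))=-10940316975 / 1909501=-5729.41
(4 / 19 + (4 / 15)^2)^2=1449616 / 18275625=0.08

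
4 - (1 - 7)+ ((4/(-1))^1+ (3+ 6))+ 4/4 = 16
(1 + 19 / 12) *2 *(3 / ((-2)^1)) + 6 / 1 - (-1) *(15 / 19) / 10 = -127 / 76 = -1.67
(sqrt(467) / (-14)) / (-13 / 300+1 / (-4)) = 75 * sqrt(467) / 308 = 5.26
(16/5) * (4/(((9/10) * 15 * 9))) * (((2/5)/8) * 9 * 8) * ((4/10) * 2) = 1024/3375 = 0.30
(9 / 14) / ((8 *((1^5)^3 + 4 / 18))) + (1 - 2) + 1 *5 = 4.07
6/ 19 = 0.32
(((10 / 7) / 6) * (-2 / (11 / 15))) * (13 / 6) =-325 / 231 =-1.41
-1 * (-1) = 1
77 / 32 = 2.41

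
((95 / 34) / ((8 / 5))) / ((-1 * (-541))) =475 / 147152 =0.00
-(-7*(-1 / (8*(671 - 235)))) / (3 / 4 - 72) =7 / 248520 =0.00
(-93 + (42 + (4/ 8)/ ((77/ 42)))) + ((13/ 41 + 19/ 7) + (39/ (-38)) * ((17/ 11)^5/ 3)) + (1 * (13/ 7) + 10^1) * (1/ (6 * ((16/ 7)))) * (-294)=-4284257745301/ 14051377648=-304.90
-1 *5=-5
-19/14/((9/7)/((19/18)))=-361/324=-1.11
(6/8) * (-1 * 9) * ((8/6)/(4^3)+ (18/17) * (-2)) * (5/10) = 7.08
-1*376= -376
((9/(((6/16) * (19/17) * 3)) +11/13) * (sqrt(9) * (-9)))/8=-53379/1976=-27.01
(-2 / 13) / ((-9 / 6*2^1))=2 / 39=0.05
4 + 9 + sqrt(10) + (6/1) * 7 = sqrt(10) + 55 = 58.16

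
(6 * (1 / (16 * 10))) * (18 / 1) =27 / 40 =0.68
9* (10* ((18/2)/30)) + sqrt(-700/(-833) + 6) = sqrt(96866)/119 + 27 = 29.62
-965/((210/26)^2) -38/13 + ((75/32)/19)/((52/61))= -94223729/5362560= -17.57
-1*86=-86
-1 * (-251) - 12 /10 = 249.80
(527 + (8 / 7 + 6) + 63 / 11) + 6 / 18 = 124787 / 231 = 540.20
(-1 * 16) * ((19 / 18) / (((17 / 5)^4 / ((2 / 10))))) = -0.03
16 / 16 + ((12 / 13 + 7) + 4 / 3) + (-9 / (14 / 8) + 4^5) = 280948 / 273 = 1029.11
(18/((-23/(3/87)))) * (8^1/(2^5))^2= -9/5336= -0.00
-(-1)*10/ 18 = 5/ 9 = 0.56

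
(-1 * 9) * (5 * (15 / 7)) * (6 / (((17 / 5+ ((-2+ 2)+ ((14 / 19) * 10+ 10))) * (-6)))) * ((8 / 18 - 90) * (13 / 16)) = -37327875 / 110488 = -337.85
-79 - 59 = -138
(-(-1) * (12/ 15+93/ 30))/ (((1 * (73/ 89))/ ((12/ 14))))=10413/ 2555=4.08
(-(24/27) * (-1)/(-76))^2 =4/29241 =0.00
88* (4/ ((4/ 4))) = 352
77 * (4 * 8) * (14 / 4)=8624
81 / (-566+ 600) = 81 / 34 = 2.38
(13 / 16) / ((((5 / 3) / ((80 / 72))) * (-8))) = -13 / 192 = -0.07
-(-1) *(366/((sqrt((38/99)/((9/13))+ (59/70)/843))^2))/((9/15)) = 10690841700/9734503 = 1098.24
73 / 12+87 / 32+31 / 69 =6809 / 736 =9.25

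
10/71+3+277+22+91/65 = 107757/355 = 303.54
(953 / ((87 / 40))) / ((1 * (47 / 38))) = 1448560 / 4089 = 354.26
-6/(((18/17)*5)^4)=-83521/10935000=-0.01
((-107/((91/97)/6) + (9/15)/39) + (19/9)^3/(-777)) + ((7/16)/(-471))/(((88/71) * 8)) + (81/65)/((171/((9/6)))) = -169314521663914829/247421704578048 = -684.32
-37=-37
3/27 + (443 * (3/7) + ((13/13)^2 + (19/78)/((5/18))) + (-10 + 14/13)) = 749066/4095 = 182.92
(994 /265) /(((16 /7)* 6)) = 3479 /12720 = 0.27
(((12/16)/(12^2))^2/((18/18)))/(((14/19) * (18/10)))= 95/4644864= 0.00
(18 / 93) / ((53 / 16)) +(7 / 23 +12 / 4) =127076 / 37789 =3.36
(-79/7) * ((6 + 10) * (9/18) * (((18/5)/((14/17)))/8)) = -12087/245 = -49.33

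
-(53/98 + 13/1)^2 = -1760929/9604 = -183.35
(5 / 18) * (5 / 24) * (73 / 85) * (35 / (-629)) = -12775 / 4619376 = -0.00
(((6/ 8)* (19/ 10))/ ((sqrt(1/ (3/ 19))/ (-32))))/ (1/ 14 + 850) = -56* sqrt(57)/ 19835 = -0.02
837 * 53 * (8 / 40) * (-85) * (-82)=61839234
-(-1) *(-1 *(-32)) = 32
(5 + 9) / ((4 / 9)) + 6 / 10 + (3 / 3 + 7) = 401 / 10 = 40.10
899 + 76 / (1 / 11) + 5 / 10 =3471 / 2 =1735.50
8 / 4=2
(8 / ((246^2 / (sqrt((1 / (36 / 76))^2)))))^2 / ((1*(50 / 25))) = 722 / 18539817921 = 0.00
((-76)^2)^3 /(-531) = -192699928576 /531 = -362900053.82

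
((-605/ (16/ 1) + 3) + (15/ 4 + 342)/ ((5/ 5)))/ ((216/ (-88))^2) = 51.61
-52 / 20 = -13 / 5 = -2.60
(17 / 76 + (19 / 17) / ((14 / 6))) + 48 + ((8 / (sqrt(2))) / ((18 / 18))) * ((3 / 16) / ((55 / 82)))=123 * sqrt(2) / 110 + 440467 / 9044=50.28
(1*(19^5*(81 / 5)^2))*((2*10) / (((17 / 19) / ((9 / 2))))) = 5556024454338 / 85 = 65364993580.45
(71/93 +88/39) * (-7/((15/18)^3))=-1840104/50375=-36.53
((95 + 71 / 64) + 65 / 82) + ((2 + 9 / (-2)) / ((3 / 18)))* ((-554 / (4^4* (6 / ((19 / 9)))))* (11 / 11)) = 10232671 / 94464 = 108.32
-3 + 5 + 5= 7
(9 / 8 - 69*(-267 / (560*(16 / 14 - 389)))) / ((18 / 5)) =25103 / 86880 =0.29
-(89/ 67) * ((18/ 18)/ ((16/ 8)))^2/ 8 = -89/ 2144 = -0.04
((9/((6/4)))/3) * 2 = 4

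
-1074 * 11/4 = -5907/2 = -2953.50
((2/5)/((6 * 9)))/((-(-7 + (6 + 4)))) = -1/405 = -0.00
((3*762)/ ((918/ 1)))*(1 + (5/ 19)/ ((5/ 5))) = 3.15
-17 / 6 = -2.83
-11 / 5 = -2.20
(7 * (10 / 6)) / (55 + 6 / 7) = 245 / 1173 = 0.21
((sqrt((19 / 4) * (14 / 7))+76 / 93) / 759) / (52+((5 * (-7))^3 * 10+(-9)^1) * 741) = -sqrt(38) / 482284337106 - 76 / 22426221675429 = -0.00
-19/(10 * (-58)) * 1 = 19/580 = 0.03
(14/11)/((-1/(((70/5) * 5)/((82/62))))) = -67.36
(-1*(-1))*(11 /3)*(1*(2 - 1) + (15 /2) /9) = 121 /18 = 6.72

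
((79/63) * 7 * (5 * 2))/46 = 395/207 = 1.91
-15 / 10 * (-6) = 9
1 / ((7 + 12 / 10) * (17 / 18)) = 0.13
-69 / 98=-0.70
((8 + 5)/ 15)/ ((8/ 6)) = 13/ 20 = 0.65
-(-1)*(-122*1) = -122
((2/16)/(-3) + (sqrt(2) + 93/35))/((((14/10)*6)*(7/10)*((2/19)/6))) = 475*sqrt(2)/49 + 208715/8232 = 39.06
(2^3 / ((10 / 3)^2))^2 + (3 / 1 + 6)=5949 / 625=9.52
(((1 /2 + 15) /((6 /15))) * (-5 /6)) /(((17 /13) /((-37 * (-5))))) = -1863875 /408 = -4568.32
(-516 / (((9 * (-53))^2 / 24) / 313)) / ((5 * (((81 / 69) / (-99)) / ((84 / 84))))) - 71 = 82039799 / 379215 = 216.34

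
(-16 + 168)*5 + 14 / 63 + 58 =818.22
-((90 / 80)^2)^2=-6561 / 4096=-1.60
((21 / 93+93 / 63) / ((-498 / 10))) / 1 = -5540 / 162099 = -0.03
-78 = -78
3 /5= 0.60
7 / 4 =1.75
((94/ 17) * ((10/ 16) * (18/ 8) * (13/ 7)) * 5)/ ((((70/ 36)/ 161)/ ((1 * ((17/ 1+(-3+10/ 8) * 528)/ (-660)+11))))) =3098812977/ 41888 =73978.54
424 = 424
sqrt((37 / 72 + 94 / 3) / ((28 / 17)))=sqrt(545734) / 168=4.40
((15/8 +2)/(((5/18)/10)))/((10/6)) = 837/10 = 83.70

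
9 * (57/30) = 171/10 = 17.10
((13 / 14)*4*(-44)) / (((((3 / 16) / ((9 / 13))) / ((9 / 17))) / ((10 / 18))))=-21120 / 119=-177.48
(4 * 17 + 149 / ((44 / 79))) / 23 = 14763 / 1012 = 14.59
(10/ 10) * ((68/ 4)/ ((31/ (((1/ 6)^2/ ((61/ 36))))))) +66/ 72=0.93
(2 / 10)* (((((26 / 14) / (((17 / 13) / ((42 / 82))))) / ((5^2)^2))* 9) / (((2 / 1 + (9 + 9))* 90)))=0.00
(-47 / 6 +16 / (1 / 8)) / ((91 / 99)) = 3399 / 26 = 130.73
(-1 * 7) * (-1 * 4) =28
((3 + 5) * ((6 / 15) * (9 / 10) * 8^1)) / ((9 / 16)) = 1024 / 25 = 40.96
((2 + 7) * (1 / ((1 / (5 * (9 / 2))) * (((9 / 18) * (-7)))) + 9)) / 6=27 / 7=3.86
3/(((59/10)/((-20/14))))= -300/413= -0.73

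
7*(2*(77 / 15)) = 1078 / 15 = 71.87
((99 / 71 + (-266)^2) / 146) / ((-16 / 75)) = -376783125 / 165856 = -2271.75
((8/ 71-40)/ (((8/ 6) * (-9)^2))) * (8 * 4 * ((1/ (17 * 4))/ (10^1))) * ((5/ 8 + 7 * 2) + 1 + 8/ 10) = -8614/ 30175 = -0.29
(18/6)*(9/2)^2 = 243/4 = 60.75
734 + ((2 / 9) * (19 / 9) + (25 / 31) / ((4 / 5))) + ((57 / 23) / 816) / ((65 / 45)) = 150195617537 / 204214608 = 735.48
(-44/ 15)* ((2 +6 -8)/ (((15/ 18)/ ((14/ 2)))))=0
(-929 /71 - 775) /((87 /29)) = -262.69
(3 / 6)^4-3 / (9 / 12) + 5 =17 / 16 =1.06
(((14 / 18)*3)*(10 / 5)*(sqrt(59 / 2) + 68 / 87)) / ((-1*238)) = -sqrt(118) / 102 - 4 / 261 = -0.12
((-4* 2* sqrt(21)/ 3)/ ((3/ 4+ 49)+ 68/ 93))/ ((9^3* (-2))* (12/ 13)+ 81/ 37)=477152* sqrt(21)/ 12136848921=0.00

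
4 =4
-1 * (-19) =19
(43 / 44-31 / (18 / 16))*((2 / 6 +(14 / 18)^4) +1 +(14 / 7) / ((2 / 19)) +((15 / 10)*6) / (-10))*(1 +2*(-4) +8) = -526.23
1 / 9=0.11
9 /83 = 0.11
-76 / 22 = -38 / 11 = -3.45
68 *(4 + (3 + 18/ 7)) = 4556/ 7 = 650.86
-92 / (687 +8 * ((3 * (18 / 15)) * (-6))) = -460 / 2571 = -0.18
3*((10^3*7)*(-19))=-399000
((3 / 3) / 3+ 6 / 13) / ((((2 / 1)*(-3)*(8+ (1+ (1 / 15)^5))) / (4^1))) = -2615625 / 44423444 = -0.06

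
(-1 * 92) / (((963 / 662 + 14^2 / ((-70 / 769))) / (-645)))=-196415400 / 7122277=-27.58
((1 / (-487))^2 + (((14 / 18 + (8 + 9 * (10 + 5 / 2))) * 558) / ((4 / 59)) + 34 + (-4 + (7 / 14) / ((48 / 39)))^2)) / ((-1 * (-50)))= 242429653416601 / 12143052800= 19964.47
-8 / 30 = -4 / 15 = -0.27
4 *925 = 3700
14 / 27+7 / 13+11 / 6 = 2029 / 702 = 2.89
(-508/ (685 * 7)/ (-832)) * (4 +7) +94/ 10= 9376581/ 997360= 9.40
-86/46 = -43/23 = -1.87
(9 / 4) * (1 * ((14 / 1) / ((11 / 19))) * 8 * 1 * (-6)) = -28728 / 11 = -2611.64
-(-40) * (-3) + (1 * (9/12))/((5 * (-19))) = -45603/380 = -120.01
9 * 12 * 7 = 756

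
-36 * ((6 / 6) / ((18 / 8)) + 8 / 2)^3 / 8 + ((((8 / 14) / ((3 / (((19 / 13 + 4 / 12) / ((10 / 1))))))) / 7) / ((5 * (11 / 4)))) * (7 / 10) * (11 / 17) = -176799928 / 447525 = -395.06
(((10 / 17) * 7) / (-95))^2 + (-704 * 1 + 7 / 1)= -72717117 / 104329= -697.00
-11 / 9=-1.22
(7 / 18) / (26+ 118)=7 / 2592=0.00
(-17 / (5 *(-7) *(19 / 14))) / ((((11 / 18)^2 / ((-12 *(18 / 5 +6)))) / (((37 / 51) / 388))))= -1150848 / 5575075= -0.21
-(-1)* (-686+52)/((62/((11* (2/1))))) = -6974/31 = -224.97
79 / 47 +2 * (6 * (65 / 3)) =261.68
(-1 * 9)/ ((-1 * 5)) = 9/ 5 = 1.80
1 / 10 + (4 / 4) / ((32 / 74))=193 / 80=2.41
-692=-692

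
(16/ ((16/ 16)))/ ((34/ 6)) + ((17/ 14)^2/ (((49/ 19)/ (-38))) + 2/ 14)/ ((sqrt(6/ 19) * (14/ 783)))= 48/ 17- 27050823 * sqrt(114)/ 134456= -2145.27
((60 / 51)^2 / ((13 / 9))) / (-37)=-3600 / 139009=-0.03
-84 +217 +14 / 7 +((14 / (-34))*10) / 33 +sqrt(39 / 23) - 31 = 105.18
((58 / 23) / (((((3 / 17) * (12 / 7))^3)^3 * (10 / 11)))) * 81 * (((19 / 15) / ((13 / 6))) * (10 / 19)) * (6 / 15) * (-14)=-10685906641456951958207 / 585772126617600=-18242429.36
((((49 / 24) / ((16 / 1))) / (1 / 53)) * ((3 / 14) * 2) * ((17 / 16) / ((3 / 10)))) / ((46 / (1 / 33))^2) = 31535 / 7078883328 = 0.00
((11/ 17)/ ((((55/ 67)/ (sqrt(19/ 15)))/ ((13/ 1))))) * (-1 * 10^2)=-3484 * sqrt(285)/ 51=-1153.27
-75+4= -71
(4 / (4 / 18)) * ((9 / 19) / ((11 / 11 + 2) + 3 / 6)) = 324 / 133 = 2.44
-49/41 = -1.20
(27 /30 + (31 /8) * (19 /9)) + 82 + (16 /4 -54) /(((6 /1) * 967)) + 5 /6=31994063 /348120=91.91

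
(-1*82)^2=6724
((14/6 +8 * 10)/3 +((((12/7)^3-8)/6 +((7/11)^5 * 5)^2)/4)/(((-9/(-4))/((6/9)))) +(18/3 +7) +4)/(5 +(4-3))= 16007856412740617/2161858403068749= 7.40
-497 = -497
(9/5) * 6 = 54/5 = 10.80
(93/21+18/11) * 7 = 467/11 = 42.45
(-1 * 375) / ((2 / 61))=-11437.50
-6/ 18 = -1/ 3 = -0.33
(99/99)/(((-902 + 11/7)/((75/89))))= -175/186989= -0.00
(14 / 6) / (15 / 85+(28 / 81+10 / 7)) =22491 / 18803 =1.20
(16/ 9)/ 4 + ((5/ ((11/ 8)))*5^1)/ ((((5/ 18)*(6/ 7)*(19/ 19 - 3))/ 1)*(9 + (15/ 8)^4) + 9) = -8355332/ 554103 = -15.08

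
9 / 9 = 1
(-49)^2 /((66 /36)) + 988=25274 /11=2297.64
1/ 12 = 0.08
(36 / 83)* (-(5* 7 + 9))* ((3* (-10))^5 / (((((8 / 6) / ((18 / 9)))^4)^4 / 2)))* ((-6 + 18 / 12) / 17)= -29125545949603125 / 180608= -161263875075.32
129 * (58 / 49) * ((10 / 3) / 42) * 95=1184650 / 1029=1151.26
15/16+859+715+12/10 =1576.14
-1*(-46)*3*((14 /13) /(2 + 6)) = 483 /26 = 18.58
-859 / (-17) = 859 / 17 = 50.53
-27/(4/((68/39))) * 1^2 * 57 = -8721/13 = -670.85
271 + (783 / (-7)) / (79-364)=180476 / 665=271.39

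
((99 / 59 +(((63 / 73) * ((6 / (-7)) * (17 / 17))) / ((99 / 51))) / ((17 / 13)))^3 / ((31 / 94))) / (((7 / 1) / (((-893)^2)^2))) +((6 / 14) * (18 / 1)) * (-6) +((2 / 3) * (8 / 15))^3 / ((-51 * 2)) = 78751534663654852388372588106765922 / 107243288338788737202375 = 734325997305.06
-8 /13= -0.62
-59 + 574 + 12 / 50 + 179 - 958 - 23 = -7169 / 25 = -286.76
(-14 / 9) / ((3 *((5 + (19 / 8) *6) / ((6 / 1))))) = -16 / 99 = -0.16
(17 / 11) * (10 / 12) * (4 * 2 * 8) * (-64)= -174080 / 33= -5275.15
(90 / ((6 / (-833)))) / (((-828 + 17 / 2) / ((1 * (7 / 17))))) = 10290 / 1639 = 6.28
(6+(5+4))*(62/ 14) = 66.43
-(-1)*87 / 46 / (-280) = -87 / 12880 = -0.01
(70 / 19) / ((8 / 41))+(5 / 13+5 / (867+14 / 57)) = 941238735 / 48839804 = 19.27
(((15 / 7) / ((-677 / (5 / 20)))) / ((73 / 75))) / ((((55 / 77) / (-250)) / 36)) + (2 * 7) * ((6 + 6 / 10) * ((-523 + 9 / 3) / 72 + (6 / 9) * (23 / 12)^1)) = -399585869 / 741315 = -539.02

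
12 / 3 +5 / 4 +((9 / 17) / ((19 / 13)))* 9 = 10995 / 1292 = 8.51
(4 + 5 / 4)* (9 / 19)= 189 / 76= 2.49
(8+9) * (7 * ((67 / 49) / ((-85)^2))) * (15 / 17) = 201 / 10115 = 0.02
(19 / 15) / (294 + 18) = 19 / 4680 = 0.00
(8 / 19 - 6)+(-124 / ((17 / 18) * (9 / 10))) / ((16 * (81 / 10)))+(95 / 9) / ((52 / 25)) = -2217299 / 1360476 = -1.63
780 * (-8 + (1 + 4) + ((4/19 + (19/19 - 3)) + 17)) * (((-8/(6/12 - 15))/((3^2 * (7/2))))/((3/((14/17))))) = 133120/2907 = 45.79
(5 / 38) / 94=5 / 3572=0.00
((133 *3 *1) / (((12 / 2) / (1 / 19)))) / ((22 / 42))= 147 / 22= 6.68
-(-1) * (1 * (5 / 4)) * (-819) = -4095 / 4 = -1023.75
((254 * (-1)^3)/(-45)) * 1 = 254/45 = 5.64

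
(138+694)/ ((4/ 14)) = 2912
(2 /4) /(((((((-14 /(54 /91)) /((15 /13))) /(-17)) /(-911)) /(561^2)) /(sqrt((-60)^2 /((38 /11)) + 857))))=-1974004071435 * sqrt(685577) /314678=-5194093730.44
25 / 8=3.12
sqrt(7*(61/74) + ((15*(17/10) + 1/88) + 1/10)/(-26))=sqrt(53584258585)/105820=2.19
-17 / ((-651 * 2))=17 / 1302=0.01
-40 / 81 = -0.49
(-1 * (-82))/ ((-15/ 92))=-502.93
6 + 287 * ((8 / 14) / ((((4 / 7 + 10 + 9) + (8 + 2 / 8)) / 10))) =1234 / 19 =64.95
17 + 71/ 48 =887/ 48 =18.48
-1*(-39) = 39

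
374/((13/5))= 1870/13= 143.85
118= 118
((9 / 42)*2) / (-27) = -1 / 63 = -0.02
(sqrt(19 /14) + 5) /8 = sqrt(266) /112 + 5 /8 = 0.77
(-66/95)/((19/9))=-594/1805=-0.33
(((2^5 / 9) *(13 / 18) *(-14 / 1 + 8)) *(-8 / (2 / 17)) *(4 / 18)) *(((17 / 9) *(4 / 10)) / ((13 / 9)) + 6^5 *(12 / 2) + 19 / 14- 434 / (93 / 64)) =275395980928 / 25515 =10793493.28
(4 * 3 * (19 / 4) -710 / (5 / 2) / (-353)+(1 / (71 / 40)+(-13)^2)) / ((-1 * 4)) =-2849261 / 50126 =-56.84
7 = 7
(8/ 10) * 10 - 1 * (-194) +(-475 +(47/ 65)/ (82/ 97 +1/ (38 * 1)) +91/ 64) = -3618847457/ 13366080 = -270.75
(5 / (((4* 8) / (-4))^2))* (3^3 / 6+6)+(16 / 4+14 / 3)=3643 / 384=9.49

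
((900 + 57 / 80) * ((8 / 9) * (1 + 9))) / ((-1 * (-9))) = 889.59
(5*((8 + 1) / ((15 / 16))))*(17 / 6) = 136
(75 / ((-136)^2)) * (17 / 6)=25 / 2176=0.01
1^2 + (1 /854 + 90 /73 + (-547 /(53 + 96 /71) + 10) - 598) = -143343447493 /240577778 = -595.83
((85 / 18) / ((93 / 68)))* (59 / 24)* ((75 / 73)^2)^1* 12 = 53284375 / 495597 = 107.52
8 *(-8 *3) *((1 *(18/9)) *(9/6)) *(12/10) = -3456/5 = -691.20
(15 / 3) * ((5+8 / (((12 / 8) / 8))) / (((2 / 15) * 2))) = 3575 / 4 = 893.75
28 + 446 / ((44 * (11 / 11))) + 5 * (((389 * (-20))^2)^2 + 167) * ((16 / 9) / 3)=10855369500919051.47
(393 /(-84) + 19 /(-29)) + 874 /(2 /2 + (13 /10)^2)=69803761 /218428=319.57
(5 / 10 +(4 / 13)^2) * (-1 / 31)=-201 / 10478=-0.02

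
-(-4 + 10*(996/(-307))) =11188/307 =36.44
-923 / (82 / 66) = -30459 / 41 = -742.90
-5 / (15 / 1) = -1 / 3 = -0.33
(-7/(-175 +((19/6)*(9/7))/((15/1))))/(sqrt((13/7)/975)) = 2450*sqrt(21)/12231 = 0.92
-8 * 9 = -72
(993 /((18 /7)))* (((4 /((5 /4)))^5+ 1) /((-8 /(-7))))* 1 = 5685846173 /50000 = 113716.92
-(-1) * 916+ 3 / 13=11911 / 13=916.23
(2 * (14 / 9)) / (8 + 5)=28 / 117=0.24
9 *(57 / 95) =27 / 5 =5.40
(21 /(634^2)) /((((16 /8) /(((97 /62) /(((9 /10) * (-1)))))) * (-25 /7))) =4753 /373819080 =0.00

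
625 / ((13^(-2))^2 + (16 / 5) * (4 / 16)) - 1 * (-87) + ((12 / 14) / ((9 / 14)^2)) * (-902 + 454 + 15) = -30701492 / 1028241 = -29.86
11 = 11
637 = 637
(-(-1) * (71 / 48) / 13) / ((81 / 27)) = 71 / 1872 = 0.04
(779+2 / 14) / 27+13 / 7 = 215 / 7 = 30.71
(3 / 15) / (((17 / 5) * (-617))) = -1 / 10489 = -0.00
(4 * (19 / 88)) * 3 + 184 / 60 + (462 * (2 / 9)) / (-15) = -1.19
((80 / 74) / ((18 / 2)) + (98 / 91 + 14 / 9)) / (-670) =-662 / 161135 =-0.00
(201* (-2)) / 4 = -201 / 2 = -100.50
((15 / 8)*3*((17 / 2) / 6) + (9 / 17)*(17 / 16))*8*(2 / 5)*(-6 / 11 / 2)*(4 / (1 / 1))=-1638 / 55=-29.78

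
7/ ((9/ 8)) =56/ 9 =6.22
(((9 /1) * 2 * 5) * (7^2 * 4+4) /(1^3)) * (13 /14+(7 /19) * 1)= 3105000 /133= 23345.86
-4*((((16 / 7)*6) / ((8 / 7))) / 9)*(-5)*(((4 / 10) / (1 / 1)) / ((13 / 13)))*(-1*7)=-224 / 3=-74.67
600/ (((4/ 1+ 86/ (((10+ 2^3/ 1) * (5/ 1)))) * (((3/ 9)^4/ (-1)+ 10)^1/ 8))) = 17496000/ 180407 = 96.98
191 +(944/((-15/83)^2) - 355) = 6466316/225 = 28739.18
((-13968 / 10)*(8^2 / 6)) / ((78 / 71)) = -881536 / 65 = -13562.09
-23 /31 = -0.74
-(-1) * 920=920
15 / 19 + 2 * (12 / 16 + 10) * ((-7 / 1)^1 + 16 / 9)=-38129 / 342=-111.49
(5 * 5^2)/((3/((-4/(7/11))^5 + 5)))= -6868007875/16807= -408639.73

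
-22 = -22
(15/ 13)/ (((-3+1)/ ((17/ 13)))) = -255/ 338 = -0.75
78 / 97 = 0.80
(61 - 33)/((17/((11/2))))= 154/17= 9.06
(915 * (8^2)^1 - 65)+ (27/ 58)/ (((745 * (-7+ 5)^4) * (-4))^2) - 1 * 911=7592806223052827/ 131856179200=57584.00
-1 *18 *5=-90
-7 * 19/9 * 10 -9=-1411/9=-156.78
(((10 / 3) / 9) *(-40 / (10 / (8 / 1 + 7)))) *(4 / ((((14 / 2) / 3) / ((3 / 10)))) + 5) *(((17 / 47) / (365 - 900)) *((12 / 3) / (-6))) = -52496 / 950481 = -0.06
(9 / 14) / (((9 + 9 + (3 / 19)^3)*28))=6859 / 5378632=0.00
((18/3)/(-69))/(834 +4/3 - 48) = -3/27163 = -0.00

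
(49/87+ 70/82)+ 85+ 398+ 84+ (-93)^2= 32878526/3567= 9217.42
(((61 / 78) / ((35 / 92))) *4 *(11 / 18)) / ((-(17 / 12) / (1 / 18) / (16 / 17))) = -1975424 / 10651095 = -0.19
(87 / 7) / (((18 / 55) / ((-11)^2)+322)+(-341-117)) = -578985 / 6335434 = -0.09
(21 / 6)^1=7 / 2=3.50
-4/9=-0.44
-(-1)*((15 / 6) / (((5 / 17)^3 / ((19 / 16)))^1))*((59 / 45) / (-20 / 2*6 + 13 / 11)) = -60582203 / 23292000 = -2.60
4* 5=20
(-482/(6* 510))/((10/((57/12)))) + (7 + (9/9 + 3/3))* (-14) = -7715779/61200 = -126.07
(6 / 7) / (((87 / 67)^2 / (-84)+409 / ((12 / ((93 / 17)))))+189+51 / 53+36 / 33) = 533885748 / 235125319217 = 0.00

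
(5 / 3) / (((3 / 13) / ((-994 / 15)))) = -12922 / 27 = -478.59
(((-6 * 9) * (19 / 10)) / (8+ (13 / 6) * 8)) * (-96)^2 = -186624 / 5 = -37324.80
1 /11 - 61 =-670 /11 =-60.91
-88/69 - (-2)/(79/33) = -0.44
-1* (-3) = 3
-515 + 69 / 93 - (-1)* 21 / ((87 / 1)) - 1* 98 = -550203 / 899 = -612.02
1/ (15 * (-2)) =-1/ 30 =-0.03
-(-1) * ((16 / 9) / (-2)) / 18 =-4 / 81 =-0.05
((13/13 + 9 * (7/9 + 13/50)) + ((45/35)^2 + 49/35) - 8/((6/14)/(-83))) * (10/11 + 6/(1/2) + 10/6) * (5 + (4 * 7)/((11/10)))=370160578853/533610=693691.23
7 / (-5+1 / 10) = -10 / 7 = -1.43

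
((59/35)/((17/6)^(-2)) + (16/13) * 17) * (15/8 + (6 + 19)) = 24268469/26208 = 925.99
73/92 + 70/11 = 7243/1012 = 7.16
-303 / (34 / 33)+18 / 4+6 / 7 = -34359 / 119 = -288.73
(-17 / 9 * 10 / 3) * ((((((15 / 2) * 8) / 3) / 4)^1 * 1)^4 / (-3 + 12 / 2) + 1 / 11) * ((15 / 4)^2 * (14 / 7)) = -7307875 / 198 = -36908.46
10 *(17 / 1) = 170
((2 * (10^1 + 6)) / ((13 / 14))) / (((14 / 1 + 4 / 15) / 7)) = 23520 / 1391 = 16.91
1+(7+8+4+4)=24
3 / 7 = 0.43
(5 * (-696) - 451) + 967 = -2964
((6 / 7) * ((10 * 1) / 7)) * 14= 120 / 7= 17.14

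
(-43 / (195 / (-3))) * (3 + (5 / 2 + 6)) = 989 / 130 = 7.61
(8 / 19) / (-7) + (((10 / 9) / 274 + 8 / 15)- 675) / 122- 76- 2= -4180817953 / 50016645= -83.59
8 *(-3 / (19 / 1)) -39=-765 / 19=-40.26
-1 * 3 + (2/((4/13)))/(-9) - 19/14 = -320/63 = -5.08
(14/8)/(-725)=-0.00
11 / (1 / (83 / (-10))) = -913 / 10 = -91.30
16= 16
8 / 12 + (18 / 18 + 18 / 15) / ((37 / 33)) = 1459 / 555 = 2.63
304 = 304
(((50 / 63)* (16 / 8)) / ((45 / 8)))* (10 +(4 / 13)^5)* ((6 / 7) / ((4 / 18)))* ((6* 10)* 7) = 11884652800 / 2599051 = 4572.69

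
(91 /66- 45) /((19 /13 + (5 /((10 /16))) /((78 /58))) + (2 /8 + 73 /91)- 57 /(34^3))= -5148607828 /998651555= -5.16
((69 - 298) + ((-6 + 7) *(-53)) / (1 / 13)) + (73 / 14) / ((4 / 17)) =-50167 / 56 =-895.84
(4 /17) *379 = 1516 /17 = 89.18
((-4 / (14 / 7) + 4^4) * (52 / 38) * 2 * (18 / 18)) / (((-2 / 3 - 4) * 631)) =-19812 / 83923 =-0.24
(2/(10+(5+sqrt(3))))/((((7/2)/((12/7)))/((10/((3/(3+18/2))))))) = 4800/1813 -320 * sqrt(3)/1813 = 2.34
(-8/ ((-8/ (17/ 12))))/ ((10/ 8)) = 17/ 15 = 1.13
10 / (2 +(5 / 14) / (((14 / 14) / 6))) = 70 / 29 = 2.41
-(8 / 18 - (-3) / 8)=-59 / 72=-0.82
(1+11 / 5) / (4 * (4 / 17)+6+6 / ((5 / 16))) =0.12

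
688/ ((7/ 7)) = 688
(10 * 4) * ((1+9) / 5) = 80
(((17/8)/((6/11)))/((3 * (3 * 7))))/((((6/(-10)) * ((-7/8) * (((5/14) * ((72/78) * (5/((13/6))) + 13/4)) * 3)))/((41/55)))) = 0.02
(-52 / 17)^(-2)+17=46257 / 2704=17.11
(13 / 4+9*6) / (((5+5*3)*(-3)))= -229 / 240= -0.95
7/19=0.37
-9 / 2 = -4.50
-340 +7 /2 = -673 /2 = -336.50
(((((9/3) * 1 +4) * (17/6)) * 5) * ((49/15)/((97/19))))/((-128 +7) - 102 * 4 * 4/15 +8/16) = -553945/2001789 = -0.28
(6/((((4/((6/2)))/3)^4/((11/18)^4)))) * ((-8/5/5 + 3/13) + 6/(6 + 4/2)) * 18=339568713/1331200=255.08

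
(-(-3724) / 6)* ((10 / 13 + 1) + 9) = 260680 / 39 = 6684.10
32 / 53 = 0.60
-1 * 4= -4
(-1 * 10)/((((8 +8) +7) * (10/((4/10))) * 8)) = -1/460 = -0.00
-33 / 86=-0.38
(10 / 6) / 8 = 5 / 24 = 0.21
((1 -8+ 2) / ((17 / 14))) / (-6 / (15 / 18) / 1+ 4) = 175 / 136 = 1.29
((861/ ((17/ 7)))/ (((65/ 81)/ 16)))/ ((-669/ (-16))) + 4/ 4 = 170.06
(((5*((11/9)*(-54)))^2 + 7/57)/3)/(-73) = -6207307/12483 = -497.26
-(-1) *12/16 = 3/4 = 0.75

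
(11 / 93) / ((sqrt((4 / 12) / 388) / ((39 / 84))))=143 * sqrt(291) / 1302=1.87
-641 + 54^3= 156823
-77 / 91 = -11 / 13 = -0.85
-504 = -504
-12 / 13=-0.92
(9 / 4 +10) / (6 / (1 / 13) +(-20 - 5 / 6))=3 / 14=0.21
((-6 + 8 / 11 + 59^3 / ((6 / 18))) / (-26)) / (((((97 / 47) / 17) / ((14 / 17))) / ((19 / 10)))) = -42365833699 / 138710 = -305427.39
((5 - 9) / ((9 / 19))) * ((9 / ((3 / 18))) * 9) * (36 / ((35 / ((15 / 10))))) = -6331.89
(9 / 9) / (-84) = -1 / 84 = -0.01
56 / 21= 8 / 3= 2.67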